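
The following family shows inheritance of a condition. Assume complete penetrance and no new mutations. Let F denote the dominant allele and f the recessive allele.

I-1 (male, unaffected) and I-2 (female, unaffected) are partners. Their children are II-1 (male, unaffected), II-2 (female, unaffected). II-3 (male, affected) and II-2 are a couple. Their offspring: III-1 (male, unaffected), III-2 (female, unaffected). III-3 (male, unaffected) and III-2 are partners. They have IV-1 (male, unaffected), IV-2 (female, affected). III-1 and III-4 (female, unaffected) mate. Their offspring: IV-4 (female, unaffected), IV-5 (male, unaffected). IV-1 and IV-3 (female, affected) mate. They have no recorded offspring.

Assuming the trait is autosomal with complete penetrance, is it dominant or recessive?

recessive

III-3 and III-2 are both unaffected yet have an affected child IV-2. Under dominance, an affected child requires at least one affected parent, so the trait cannot be dominant.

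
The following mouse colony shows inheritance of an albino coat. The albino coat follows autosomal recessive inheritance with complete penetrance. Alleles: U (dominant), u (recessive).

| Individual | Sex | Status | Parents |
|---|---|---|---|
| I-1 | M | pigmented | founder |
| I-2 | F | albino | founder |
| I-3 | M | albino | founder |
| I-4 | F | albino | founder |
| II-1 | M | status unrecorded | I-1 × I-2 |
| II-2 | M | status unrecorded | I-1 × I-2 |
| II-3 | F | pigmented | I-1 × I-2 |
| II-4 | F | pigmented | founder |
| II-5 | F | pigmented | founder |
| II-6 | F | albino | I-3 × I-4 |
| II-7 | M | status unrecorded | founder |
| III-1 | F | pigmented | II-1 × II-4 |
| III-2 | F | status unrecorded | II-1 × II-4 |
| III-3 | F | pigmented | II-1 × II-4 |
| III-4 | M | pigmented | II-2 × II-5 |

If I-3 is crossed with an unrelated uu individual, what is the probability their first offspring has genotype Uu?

0

I-3 is albino, so I-3 is uu.
The cross gives 1 uu, so P(offspring has genotype Uu) = 0.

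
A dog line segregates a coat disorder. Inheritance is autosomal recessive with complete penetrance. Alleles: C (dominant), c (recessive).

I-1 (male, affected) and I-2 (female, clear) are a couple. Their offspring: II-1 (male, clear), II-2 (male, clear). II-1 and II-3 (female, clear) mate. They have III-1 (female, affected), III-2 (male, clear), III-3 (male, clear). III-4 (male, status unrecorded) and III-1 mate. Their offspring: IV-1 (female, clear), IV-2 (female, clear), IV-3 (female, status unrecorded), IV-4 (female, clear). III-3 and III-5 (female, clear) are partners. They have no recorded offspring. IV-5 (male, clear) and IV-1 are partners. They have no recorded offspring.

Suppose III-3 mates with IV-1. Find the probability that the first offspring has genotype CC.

II-1 is clear so carries C and received c from I-1 (cc), so II-1 is Cc.
II-3 is clear so carries C and passed c to III-1 (cc), so II-3 is Cc.
III-3 is a clear offspring of II-1 (Cc) × II-3 (Cc), whose cross gives 1/4 CC : 1/2 Cc : 1/4 cc; conditioning on being clear, III-3 is CC with probability 1/3, Cc with probability 2/3.
IV-1 is clear so carries C and received c from III-1 (cc), so IV-1 is Cc.
Summing over parental genotype combinations, P(offspring has genotype CC) = 1/3·1/2 + 2/3·1/4 = 1/3.

1/3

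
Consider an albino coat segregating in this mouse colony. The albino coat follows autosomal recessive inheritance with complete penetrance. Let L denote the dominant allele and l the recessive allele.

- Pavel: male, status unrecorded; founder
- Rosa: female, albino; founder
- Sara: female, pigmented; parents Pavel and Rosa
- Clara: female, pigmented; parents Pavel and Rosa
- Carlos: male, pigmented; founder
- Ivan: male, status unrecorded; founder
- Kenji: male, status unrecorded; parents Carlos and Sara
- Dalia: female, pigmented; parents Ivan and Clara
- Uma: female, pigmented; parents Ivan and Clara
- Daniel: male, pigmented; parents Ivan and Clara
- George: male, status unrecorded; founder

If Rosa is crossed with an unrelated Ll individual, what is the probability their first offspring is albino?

Rosa is albino, so Rosa is ll.
The cross gives 1/2 Ll : 1/2 ll, so P(offspring is albino) = 1/2.

1/2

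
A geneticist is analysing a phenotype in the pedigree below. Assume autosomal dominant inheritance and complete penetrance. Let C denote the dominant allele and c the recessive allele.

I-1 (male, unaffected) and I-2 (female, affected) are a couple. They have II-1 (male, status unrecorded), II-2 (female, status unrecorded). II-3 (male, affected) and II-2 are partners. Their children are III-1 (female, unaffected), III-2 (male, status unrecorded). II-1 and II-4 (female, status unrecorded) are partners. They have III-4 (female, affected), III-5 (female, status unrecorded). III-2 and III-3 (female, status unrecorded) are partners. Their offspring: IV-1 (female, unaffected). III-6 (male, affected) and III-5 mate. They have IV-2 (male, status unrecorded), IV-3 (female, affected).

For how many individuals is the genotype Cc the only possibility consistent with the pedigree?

Obligate heterozygotes: II-3 is affected so carries C and passed c to III-1 (cc), so II-3 is Cc.
Every other individual is either homozygous by phenotype or has at least one consistent homozygous assignment, so the count is 1.

1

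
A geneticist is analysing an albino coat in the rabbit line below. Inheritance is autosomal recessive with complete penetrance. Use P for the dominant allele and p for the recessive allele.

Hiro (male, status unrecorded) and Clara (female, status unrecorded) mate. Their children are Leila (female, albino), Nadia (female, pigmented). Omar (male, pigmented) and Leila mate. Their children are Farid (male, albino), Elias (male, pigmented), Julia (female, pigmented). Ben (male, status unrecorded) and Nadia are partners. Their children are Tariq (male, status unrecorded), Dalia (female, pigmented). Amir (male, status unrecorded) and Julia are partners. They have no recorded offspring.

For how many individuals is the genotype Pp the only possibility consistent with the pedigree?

3

Obligate heterozygotes: Omar is pigmented so carries P and passed p to Farid (pp), so Omar is Pp; Elias is pigmented so carries P and received p from Leila (pp), so Elias is Pp; Julia is pigmented so carries P and received p from Leila (pp), so Julia is Pp.
Every other individual is either homozygous by phenotype or has at least one consistent homozygous assignment, so the count is 3.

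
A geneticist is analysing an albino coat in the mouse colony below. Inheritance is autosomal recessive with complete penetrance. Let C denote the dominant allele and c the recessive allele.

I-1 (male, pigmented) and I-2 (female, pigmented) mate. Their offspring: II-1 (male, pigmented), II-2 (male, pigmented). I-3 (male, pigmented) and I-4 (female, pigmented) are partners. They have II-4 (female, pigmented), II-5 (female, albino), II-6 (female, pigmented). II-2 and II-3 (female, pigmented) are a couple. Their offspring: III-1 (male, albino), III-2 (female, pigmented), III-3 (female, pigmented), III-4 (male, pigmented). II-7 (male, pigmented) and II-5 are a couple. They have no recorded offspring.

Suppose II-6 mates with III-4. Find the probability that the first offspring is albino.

1/9

I-3 is pigmented so carries C and passed c to II-5 (cc), so I-3 is Cc.
I-4 is pigmented so carries C and passed c to II-5 (cc), so I-4 is Cc.
II-6 is a pigmented offspring of I-3 (Cc) × I-4 (Cc), whose cross gives 1/4 CC : 1/2 Cc : 1/4 cc; conditioning on being pigmented, II-6 is CC with probability 1/3, Cc with probability 2/3.
II-2 is pigmented so carries C and passed c to III-1 (cc), so II-2 is Cc.
II-3 is pigmented so carries C and passed c to III-1 (cc), so II-3 is Cc.
III-4 is a pigmented offspring of II-2 (Cc) × II-3 (Cc), whose cross gives 1/4 CC : 1/2 Cc : 1/4 cc; conditioning on being pigmented, III-4 is CC with probability 1/3, Cc with probability 2/3.
Summing over parental genotype combinations, P(offspring is albino) = 4/9·1/4 = 1/9.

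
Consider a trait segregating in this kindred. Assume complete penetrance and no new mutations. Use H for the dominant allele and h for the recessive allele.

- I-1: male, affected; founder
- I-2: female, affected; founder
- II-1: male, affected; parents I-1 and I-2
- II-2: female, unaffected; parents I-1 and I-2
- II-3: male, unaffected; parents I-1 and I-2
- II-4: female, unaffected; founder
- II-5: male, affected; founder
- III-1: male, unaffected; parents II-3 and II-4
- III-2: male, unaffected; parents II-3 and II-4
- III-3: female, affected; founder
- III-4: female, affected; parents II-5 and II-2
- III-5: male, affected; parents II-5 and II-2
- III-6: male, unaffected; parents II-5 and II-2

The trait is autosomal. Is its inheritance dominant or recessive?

dominant

I-1 and I-2 are both affected yet have an unaffected child II-2. Under a recessive model two affected parents are homozygous and every child would be affected, so the trait cannot be recessive.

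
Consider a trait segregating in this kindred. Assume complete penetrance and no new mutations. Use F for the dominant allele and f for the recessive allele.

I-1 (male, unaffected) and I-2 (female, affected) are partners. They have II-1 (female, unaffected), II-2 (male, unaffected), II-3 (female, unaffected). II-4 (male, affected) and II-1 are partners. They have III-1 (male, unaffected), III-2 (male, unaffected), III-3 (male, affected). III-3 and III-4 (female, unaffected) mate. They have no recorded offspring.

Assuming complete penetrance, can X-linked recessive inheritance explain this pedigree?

No

Under X-linked recessive, II-2 (unaffected, male) cannot arise from I-1 (unaffected) × I-2 (affected).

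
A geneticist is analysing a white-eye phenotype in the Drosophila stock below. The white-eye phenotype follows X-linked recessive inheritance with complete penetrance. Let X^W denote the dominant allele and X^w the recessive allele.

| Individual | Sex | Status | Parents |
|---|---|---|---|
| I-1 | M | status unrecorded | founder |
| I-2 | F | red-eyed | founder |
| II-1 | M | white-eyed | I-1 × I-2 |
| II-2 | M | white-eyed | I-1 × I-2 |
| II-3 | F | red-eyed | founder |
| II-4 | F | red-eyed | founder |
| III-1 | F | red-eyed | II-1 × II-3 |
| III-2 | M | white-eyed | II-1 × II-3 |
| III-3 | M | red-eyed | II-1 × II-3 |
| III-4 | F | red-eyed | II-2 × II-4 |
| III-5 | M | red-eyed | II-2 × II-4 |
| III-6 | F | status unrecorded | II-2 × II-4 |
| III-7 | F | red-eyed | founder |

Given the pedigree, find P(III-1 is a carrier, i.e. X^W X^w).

III-1 is red-eyed so carries W and received w from II-1 (X^w Y), so III-1 is X^W X^w, giving P(X^W X^w) = 1.

1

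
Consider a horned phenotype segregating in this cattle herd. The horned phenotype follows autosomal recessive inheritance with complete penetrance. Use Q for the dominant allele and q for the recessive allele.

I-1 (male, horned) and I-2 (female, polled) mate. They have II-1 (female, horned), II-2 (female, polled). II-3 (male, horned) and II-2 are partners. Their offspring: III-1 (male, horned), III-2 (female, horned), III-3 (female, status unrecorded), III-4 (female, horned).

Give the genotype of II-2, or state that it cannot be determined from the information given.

Qq

From phenotype alone, II-2 is QQ or Qq.
II-2 is polled so carries Q and received q from I-1 (qq), so II-2 is Qq.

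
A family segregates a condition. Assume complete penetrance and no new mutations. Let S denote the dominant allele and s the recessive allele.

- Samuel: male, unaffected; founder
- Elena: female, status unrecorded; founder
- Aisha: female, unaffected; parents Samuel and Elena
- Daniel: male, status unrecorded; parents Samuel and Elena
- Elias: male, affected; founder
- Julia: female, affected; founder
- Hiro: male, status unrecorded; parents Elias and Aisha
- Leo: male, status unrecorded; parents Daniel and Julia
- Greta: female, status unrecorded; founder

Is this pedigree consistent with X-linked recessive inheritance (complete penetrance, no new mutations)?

A consistent assignment under X-linked recessive exists: Samuel X^S Y, Elena X^S X^S, Aisha X^S X^S, Daniel X^S Y, Elias X^s Y, Julia X^s X^s, Hiro X^S Y, Leo X^s Y, Greta X^S X^S.
In this assignment every recorded phenotype matches its genotype and every non-founder's genotype is obtainable from its parents' genotypes, so the pedigree is consistent.

Yes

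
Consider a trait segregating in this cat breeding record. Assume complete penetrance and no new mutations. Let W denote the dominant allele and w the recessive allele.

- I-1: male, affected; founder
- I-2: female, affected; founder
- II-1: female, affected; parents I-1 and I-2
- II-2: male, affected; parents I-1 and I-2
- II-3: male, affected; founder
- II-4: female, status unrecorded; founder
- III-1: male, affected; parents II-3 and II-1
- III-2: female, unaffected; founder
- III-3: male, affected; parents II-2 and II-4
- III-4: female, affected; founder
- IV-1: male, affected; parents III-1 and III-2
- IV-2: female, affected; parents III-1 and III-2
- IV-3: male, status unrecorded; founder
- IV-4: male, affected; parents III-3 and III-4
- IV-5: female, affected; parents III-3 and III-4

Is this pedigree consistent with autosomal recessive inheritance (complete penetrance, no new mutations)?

A consistent assignment under autosomal recessive exists: I-1 ww, I-2 ww, II-1 ww, II-2 ww, II-3 ww, II-4 Ww, III-1 ww, III-2 Ww, III-3 ww, III-4 ww, IV-1 ww, IV-2 ww, IV-3 WW, IV-4 ww, IV-5 ww.
In this assignment every recorded phenotype matches its genotype and every non-founder's genotype is obtainable from its parents' genotypes, so the pedigree is consistent.

Yes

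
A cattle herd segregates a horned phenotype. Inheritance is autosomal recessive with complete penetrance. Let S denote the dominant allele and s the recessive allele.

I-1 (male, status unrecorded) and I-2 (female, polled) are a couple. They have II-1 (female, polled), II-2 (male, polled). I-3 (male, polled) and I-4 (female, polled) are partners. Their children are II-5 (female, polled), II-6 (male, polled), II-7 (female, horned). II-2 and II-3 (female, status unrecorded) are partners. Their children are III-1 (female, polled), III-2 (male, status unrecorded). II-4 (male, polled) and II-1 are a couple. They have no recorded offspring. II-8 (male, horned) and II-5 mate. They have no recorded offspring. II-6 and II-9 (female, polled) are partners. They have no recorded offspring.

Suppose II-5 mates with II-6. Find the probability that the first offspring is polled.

8/9

I-3 is polled so carries S and passed s to II-7 (ss), so I-3 is Ss.
I-4 is polled so carries S and passed s to II-7 (ss), so I-4 is Ss.
II-5 is a polled offspring of I-3 (Ss) × I-4 (Ss), whose cross gives 1/4 SS : 1/2 Ss : 1/4 ss; conditioning on being polled, II-5 is SS with probability 1/3, Ss with probability 2/3.
II-6 is a polled offspring of I-3 (Ss) × I-4 (Ss), whose cross gives 1/4 SS : 1/2 Ss : 1/4 ss; conditioning on being polled, II-6 is SS with probability 1/3, Ss with probability 2/3.
Summing over parental genotype combinations, P(offspring is polled) = 1/9·1 + 2/9·1 + 2/9·1 + 4/9·3/4 = 8/9.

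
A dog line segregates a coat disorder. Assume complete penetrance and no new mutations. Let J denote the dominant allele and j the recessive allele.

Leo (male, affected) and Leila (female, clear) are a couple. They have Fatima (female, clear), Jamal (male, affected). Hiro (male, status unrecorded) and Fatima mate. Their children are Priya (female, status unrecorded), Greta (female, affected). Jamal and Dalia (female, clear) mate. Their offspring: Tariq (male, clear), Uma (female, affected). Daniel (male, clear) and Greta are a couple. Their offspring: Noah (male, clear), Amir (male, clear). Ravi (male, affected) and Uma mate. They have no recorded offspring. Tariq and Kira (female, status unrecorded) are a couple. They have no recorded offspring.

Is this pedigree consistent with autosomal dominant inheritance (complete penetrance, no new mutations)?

A consistent assignment under autosomal dominant exists: Leo Jj, Leila jj, Fatima jj, Jamal Jj, Hiro JJ, Dalia jj, Priya Jj, Greta Jj, Daniel jj, Tariq jj, Uma Jj, Ravi JJ, Kira JJ, Noah jj, Amir jj.
In this assignment every recorded phenotype matches its genotype and every non-founder's genotype is obtainable from its parents' genotypes, so the pedigree is consistent.

Yes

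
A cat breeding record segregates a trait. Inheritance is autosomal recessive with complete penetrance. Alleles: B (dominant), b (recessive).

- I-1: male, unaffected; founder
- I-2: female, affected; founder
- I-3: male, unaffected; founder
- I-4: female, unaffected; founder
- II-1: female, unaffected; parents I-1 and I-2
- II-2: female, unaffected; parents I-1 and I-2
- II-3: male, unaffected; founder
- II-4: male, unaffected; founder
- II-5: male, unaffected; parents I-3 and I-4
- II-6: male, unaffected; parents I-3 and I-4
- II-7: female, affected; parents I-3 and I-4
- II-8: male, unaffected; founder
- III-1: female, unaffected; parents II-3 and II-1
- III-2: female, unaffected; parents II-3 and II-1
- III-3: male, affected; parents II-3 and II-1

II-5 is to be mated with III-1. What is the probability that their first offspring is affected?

1/9

I-3 is unaffected so carries B and passed b to II-7 (bb), so I-3 is Bb.
I-4 is unaffected so carries B and passed b to II-7 (bb), so I-4 is Bb.
II-5 is an unaffected offspring of I-3 (Bb) × I-4 (Bb), whose cross gives 1/4 BB : 1/2 Bb : 1/4 bb; conditioning on being unaffected, II-5 is BB with probability 1/3, Bb with probability 2/3.
II-3 is unaffected so carries B and passed b to III-3 (bb), so II-3 is Bb.
II-1 is unaffected so carries B and received b from I-2 (bb), so II-1 is Bb.
III-1 is an unaffected offspring of II-3 (Bb) × II-1 (Bb), whose cross gives 1/4 BB : 1/2 Bb : 1/4 bb; conditioning on being unaffected, III-1 is BB with probability 1/3, Bb with probability 2/3.
Summing over parental genotype combinations, P(offspring is affected) = 4/9·1/4 = 1/9.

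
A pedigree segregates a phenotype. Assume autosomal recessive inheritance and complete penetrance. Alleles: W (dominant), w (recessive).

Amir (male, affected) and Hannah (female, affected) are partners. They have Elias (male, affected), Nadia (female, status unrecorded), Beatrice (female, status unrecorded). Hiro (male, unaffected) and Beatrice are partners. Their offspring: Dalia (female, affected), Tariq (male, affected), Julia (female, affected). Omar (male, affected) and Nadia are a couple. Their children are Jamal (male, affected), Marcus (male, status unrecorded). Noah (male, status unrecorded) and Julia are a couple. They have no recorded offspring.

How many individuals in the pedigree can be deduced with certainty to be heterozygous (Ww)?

1

Obligate heterozygotes: Hiro is unaffected so carries W and passed w to Dalia (ww), so Hiro is Ww.
Every other individual is either homozygous by phenotype or has at least one consistent homozygous assignment, so the count is 1.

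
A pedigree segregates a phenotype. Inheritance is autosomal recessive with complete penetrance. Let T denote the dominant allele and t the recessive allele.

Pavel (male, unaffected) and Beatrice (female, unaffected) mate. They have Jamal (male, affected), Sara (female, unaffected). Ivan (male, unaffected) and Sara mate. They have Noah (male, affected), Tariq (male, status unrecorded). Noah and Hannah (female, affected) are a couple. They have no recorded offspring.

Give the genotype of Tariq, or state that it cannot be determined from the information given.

cannot be determined

Tariq's phenotype is unrecorded, and no parent or child forces a single allele at both positions; consistent genotype assignments exist with Tariq as TT or Tt or tt.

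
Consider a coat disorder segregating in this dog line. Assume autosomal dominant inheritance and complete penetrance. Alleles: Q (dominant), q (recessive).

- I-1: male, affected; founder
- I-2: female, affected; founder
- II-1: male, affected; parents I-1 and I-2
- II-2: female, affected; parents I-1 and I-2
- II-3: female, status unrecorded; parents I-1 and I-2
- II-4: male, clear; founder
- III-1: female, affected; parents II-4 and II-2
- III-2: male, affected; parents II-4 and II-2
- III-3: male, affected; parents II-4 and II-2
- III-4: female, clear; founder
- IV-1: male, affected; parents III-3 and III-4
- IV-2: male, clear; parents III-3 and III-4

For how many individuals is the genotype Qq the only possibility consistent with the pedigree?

Obligate heterozygotes: III-1 is affected so carries Q and received q from II-4 (qq), so III-1 is Qq; III-2 is affected so carries Q and received q from II-4 (qq), so III-2 is Qq; III-3 is affected so carries Q and received q from II-4 (qq), so III-3 is Qq; IV-1 is affected so carries Q and received q from III-4 (qq), so IV-1 is Qq.
Every other individual is either homozygous by phenotype or has at least one consistent homozygous assignment, so the count is 4.

4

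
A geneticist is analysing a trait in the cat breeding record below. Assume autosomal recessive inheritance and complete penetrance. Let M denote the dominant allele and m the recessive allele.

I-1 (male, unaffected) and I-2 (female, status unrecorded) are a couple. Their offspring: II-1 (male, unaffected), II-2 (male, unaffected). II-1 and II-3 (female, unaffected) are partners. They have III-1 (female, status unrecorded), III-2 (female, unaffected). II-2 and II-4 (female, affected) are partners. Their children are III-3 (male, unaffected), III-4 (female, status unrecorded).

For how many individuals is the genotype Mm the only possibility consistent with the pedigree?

1

Obligate heterozygotes: III-3 is unaffected so carries M and received m from II-4 (mm), so III-3 is Mm.
Every other individual is either homozygous by phenotype or has at least one consistent homozygous assignment, so the count is 1.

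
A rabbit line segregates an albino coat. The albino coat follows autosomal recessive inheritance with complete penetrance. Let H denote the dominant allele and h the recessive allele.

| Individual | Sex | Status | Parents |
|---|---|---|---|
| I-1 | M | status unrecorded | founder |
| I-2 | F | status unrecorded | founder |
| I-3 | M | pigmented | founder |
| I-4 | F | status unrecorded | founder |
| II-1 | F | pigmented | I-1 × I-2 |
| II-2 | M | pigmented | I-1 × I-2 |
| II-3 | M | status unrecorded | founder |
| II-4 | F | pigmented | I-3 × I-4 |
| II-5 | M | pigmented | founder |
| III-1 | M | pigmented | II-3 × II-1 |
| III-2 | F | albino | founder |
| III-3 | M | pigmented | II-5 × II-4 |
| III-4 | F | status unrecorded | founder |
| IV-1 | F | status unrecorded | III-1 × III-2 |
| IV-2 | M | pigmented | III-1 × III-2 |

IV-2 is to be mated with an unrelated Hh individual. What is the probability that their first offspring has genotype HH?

1/4

IV-2 is pigmented so carries H and received h from III-2 (hh), so IV-2 is Hh.
The cross gives 1/4 HH : 1/2 Hh : 1/4 hh, so P(offspring has genotype HH) = 1/4.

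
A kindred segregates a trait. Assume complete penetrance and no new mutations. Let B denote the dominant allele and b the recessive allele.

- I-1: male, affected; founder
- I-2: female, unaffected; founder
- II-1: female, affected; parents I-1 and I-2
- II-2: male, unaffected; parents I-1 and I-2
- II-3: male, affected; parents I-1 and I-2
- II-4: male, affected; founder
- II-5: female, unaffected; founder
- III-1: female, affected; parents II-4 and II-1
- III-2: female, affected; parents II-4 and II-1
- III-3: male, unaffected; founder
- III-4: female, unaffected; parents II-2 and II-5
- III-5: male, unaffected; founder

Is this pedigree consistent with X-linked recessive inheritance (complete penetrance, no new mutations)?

A consistent assignment under X-linked recessive exists: I-1 X^b Y, I-2 X^B X^b, II-1 X^b X^b, II-2 X^B Y, II-3 X^b Y, II-4 X^b Y, II-5 X^B X^B, III-1 X^b X^b, III-2 X^b X^b, III-3 X^B Y, III-4 X^B X^B, III-5 X^B Y.
In this assignment every recorded phenotype matches its genotype and every non-founder's genotype is obtainable from its parents' genotypes, so the pedigree is consistent.

Yes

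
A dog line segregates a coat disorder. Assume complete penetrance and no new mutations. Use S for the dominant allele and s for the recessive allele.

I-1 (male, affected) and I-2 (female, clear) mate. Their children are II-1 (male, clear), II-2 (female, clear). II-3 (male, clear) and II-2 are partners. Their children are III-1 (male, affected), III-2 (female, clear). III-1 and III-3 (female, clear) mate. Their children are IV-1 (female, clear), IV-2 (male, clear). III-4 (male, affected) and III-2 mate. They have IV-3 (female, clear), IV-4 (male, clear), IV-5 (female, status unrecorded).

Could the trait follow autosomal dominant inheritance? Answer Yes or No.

Under autosomal dominant, III-1 (affected, male) cannot arise from II-3 (clear) × II-2 (clear).

No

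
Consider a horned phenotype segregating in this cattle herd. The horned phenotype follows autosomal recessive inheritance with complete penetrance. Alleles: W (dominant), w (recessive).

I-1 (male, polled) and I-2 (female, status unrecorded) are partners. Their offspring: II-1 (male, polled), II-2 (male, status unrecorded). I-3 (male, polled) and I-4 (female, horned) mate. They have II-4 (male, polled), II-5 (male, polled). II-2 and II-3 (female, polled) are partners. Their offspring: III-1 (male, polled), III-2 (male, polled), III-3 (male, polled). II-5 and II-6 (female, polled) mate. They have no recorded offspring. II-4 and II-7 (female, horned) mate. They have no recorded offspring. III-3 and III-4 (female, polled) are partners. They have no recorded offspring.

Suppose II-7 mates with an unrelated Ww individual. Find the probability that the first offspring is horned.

II-7 is horned, so II-7 is ww.
The cross gives 1/2 Ww : 1/2 ww, so P(offspring is horned) = 1/2.

1/2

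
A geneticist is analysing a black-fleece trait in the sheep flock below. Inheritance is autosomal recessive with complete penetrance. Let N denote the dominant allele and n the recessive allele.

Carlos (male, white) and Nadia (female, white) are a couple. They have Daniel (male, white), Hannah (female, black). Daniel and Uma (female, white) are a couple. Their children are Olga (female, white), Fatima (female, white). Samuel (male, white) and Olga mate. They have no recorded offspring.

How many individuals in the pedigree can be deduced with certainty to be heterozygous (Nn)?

2

Obligate heterozygotes: Carlos is white so carries N and passed n to Hannah (nn), so Carlos is Nn; Nadia is white so carries N and passed n to Hannah (nn), so Nadia is Nn.
Every other individual is either homozygous by phenotype or has at least one consistent homozygous assignment, so the count is 2.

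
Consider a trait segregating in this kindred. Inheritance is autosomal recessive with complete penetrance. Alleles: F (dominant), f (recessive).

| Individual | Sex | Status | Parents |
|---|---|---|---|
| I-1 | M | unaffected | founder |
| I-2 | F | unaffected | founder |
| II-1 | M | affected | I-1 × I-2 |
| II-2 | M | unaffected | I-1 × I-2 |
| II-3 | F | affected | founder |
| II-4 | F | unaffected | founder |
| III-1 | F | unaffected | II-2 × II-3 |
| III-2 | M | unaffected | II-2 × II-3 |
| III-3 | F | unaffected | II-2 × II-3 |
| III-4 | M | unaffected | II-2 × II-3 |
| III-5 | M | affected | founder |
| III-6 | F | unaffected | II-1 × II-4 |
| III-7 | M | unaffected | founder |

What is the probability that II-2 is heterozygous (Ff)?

1/9

I-1 is unaffected so carries F and passed f to II-1 (ff), so I-1 is Ff.
I-2 is unaffected so carries F and passed f to II-1 (ff), so I-2 is Ff.
Their cross gives offspring ratios 1/4 FF : 1/2 Ff : 1/4 ff. Conditioning on II-2 being unaffected, P(Ff) = 1/2 / 3/4 = 2/3 before taking II-2's own offspring into account.
II-3 is affected, so II-3 is ff.
Now use II-2's offspring. Probability of each recorded status — unaffected daughter III-1: 1/2 if II-2 is Ff, 1 if FF; unaffected son III-2: 1/2 if II-2 is Ff, 1 if FF; unaffected daughter III-3: 1/2 if II-2 is Ff, 1 if FF; unaffected son III-4: 1/2 if II-2 is Ff, 1 if FF.
Bayes: P(Ff) = 2/3·1/16 / (2/3·1/16 + 1/3·1) = 1/9.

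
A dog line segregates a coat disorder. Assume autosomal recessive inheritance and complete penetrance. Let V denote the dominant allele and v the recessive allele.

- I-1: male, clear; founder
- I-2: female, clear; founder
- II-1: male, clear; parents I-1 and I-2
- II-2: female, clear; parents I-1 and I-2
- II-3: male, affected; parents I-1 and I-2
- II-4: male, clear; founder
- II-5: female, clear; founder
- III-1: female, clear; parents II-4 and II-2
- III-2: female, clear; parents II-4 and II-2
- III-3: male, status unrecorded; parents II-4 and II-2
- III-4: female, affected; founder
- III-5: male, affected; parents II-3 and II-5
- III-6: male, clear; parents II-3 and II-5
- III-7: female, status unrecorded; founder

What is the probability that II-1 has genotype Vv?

I-1 is clear so carries V and passed v to II-3 (vv), so I-1 is Vv.
I-2 is clear so carries V and passed v to II-3 (vv), so I-2 is Vv.
Their cross gives offspring ratios 1/4 VV : 1/2 Vv : 1/4 vv. Conditioning on II-1 being clear, P(Vv) = 1/2 / 3/4 = 2/3.

2/3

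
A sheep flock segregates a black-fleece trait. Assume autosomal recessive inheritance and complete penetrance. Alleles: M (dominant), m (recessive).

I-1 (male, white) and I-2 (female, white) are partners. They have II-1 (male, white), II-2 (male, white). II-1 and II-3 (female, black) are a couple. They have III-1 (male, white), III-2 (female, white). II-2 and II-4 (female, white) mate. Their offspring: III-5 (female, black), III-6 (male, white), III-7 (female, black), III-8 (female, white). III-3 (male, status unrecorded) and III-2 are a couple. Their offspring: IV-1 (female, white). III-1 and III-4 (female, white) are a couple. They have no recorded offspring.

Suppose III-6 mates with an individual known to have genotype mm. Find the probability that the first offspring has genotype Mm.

II-2 is white so carries M and passed m to III-5 (mm), so II-2 is Mm.
II-4 is white so carries M and passed m to III-5 (mm), so II-4 is Mm.
III-6 is a white offspring of II-2 (Mm) × II-4 (Mm), whose cross gives 1/4 MM : 1/2 Mm : 1/4 mm; conditioning on being white, III-6 is MM with probability 1/3, Mm with probability 2/3.
Summing over parental genotype combinations, P(offspring has genotype Mm) = 1/3·1 + 2/3·1/2 = 2/3.

2/3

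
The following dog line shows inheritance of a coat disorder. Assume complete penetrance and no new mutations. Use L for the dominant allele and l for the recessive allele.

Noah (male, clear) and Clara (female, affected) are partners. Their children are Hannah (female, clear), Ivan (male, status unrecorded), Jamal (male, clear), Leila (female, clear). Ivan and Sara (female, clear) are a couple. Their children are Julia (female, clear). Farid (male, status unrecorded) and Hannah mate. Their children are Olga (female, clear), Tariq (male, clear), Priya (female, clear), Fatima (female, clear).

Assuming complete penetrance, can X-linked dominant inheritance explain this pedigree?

Yes

A consistent assignment under X-linked dominant exists: Noah X^l Y, Clara X^L X^l, Hannah X^l X^l, Ivan X^l Y, Jamal X^l Y, Leila X^l X^l, Sara X^l X^l, Farid X^l Y, Julia X^l X^l, Olga X^l X^l, Tariq X^l Y, Priya X^l X^l, Fatima X^l X^l.
In this assignment every recorded phenotype matches its genotype and every non-founder's genotype is obtainable from its parents' genotypes, so the pedigree is consistent.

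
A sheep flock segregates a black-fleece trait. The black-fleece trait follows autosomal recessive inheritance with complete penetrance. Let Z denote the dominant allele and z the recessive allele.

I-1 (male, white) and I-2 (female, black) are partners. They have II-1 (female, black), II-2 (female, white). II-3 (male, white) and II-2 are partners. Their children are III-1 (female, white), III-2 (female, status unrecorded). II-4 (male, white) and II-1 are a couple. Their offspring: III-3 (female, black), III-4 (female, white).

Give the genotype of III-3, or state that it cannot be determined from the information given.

zz

III-3 is black, so III-3 is zz.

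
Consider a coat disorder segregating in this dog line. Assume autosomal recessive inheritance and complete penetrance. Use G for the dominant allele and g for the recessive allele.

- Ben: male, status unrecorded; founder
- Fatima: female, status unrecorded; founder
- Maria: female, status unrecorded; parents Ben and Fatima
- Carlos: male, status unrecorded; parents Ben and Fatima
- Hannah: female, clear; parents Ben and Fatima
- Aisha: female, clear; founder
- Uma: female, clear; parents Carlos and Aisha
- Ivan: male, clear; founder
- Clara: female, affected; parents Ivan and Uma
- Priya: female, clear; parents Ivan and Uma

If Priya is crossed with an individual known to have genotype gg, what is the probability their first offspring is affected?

Ivan is clear so carries G and passed g to Clara (gg), so Ivan is Gg.
Uma is clear so carries G and passed g to Clara (gg), so Uma is Gg.
Priya is a clear offspring of Ivan (Gg) × Uma (Gg), whose cross gives 1/4 GG : 1/2 Gg : 1/4 gg; conditioning on being clear, Priya is GG with probability 1/3, Gg with probability 2/3.
Summing over parental genotype combinations, P(offspring is affected) = 2/3·1/2 = 1/3.

1/3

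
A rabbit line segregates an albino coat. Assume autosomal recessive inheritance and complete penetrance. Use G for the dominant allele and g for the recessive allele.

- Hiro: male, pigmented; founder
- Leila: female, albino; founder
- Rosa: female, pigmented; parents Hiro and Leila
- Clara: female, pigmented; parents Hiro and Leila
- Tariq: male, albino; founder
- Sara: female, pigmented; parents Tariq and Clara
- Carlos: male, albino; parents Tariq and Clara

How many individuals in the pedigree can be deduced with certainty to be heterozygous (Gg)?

Obligate heterozygotes: Rosa is pigmented so carries G and received g from Leila (gg), so Rosa is Gg; Clara is pigmented so carries G and received g from Leila (gg), so Clara is Gg; Sara is pigmented so carries G and received g from Tariq (gg), so Sara is Gg.
Every other individual is either homozygous by phenotype or has at least one consistent homozygous assignment, so the count is 3.

3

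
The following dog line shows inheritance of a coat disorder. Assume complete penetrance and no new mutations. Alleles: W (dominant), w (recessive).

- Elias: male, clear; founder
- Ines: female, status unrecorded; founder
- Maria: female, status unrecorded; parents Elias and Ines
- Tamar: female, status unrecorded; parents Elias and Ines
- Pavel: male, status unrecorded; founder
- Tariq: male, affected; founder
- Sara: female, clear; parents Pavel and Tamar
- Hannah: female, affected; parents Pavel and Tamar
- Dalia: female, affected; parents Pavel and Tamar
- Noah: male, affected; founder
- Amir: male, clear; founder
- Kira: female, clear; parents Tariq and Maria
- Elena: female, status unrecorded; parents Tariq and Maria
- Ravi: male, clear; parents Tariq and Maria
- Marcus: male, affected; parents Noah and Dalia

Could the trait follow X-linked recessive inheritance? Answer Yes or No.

Yes

A consistent assignment under X-linked recessive exists: Elias X^W Y, Ines X^W X^w, Maria X^W X^W, Tamar X^W X^w, Pavel X^w Y, Tariq X^w Y, Sara X^W X^w, Hannah X^w X^w, Dalia X^w X^w, Noah X^w Y, Amir X^W Y, Kira X^W X^w, Elena X^W X^w, Ravi X^W Y, Marcus X^w Y.
In this assignment every recorded phenotype matches its genotype and every non-founder's genotype is obtainable from its parents' genotypes, so the pedigree is consistent.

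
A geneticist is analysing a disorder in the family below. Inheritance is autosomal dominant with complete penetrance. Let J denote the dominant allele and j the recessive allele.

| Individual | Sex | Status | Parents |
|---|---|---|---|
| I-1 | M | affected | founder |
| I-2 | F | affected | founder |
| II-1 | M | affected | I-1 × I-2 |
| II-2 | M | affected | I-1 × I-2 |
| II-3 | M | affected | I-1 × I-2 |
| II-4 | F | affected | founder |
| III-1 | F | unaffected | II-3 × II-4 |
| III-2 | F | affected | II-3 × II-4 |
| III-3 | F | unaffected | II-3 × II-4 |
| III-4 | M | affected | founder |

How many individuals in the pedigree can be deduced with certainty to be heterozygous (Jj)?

Obligate heterozygotes: II-3 is affected so carries J and passed j to III-1 (jj), so II-3 is Jj; II-4 is affected so carries J and passed j to III-1 (jj), so II-4 is Jj.
Every other individual is either homozygous by phenotype or has at least one consistent homozygous assignment, so the count is 2.

2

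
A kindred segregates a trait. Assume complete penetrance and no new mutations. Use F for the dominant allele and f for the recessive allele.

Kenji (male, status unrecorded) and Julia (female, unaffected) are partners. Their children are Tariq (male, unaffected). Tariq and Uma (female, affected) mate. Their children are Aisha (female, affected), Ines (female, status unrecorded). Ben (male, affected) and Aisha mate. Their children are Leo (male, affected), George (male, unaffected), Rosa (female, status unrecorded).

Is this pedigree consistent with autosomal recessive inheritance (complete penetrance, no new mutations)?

Under autosomal recessive, George (unaffected, male) cannot arise from Ben (affected) × Aisha (affected).

No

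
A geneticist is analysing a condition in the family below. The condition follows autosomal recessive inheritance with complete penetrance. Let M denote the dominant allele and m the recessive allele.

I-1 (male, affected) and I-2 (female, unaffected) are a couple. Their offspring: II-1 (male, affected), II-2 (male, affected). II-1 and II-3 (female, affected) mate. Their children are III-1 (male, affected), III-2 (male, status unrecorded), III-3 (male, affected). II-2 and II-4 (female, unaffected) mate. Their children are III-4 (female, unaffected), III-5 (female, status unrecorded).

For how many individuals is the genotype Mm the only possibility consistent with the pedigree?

2

Obligate heterozygotes: I-2 is unaffected so carries M and passed m to II-1 (mm), so I-2 is Mm; III-4 is unaffected so carries M and received m from II-2 (mm), so III-4 is Mm.
Every other individual is either homozygous by phenotype or has at least one consistent homozygous assignment, so the count is 2.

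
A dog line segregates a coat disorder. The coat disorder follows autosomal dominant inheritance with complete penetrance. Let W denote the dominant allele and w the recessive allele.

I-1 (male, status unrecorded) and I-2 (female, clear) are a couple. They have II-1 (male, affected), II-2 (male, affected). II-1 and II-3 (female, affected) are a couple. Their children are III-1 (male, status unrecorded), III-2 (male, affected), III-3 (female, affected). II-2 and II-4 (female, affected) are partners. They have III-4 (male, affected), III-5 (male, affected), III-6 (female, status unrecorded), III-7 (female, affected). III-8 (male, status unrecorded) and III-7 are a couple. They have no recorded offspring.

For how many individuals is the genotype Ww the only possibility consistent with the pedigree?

Obligate heterozygotes: II-1 is affected so carries W and received w from I-2 (ww), so II-1 is Ww; II-2 is affected so carries W and received w from I-2 (ww), so II-2 is Ww.
Every other individual is either homozygous by phenotype or has at least one consistent homozygous assignment, so the count is 2.

2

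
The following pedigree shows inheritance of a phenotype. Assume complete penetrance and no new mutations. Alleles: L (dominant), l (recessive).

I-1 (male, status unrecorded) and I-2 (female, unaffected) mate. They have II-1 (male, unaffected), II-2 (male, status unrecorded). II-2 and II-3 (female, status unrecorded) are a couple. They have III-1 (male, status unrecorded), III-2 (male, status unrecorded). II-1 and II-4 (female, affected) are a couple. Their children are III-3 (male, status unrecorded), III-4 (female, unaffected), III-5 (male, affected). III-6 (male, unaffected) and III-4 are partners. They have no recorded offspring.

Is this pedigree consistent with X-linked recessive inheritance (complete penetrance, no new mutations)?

A consistent assignment under X-linked recessive exists: I-1 X^L Y, I-2 X^L X^L, II-1 X^L Y, II-2 X^L Y, II-3 X^L X^L, II-4 X^l X^l, III-1 X^L Y, III-2 X^L Y, III-3 X^l Y, III-4 X^L X^l, III-5 X^l Y, III-6 X^L Y.
In this assignment every recorded phenotype matches its genotype and every non-founder's genotype is obtainable from its parents' genotypes, so the pedigree is consistent.

Yes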